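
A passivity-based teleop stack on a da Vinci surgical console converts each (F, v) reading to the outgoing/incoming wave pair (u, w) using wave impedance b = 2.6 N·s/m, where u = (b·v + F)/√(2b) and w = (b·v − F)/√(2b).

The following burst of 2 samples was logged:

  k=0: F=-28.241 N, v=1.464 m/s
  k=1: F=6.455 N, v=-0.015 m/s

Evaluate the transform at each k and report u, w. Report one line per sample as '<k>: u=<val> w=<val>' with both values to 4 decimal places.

k=0: b·v=2.6×1.464=3.8064; √(2b)=2.2804; u=(3.8064+(-28.241))/2.2804=-10.7153, w=(3.8064−(-28.241))/2.2804=14.0537
k=1: b·v=2.6×(-0.015)=-0.0390; √(2b)=2.2804; u=(-0.0390+6.455)/2.2804=2.8136, w=(-0.0390−6.455)/2.2804=-2.8478

0: u=-10.7153 w=14.0537
1: u=2.8136 w=-2.8478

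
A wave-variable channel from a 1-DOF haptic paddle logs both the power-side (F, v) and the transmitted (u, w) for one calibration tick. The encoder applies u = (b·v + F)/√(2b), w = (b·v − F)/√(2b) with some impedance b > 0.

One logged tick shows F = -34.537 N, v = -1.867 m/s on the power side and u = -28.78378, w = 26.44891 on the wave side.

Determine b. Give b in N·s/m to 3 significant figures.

b = 0.782 N·s/m

u + w = -2.3349;  u + w = √(2b)·v, so √(2b) = -2.3349/(-1.867) = 1.2506.
b = (√(2b))²/2 = 1.5640/2 = 0.7820.
(Check via u − w = 2F/√(2b): u − w = -55.2327, 2F/√(2b) = -55.2327.)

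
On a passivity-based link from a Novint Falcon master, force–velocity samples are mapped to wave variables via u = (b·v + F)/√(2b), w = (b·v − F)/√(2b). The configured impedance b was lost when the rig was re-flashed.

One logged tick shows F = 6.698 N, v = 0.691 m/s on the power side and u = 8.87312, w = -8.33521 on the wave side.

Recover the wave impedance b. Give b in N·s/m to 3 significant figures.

u + w = 0.5379;  u + w = √(2b)·v, so √(2b) = 0.5379/0.691 = 0.7785.
b = (√(2b))²/2 = 0.6060/2 = 0.3030.
(Check via u − w = 2F/√(2b): u − w = 17.2083, 2F/√(2b) = 17.2085.)

b = 0.303 N·s/m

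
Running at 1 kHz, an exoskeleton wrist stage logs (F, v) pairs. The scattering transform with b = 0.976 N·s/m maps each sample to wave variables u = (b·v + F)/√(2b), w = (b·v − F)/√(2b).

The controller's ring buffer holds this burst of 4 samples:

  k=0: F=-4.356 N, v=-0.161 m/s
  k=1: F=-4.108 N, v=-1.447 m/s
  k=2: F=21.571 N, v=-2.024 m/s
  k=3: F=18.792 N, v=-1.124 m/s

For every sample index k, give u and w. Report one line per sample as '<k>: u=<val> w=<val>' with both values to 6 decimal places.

k=0: b·v=0.976×(-0.161)=-0.157136; √(2b)=1.397140; u=(-0.157136+(-4.356))/1.397140=-3.230268, w=(-0.157136−(-4.356))/1.397140=3.005328
k=1: b·v=0.976×(-1.447)=-1.412272; √(2b)=1.397140; u=(-1.412272+(-4.108))/1.397140=-3.951123, w=(-1.412272−(-4.108))/1.397140=1.929462
k=2: b·v=0.976×(-2.024)=-1.975424; √(2b)=1.397140; u=(-1.975424+21.571)/1.397140=14.025493, w=(-1.975424−21.571)/1.397140=-16.853304
k=3: b·v=0.976×(-1.124)=-1.097024; √(2b)=1.397140; u=(-1.097024+18.792)/1.397140=12.665142, w=(-1.097024−18.792)/1.397140=-14.235528

0: u=-3.230268 w=3.005328
1: u=-3.951123 w=1.929462
2: u=14.025493 w=-16.853304
3: u=12.665142 w=-14.235528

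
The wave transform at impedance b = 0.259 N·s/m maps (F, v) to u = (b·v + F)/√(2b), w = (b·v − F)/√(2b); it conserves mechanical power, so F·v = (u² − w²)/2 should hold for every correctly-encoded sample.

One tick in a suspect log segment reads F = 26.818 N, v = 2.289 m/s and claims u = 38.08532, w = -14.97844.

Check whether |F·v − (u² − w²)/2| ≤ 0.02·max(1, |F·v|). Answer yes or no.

F·v = 26.818×2.289 = 61.3864 W.
(u² − w²)/2 = (1450.4916 − 224.3537)/2 = 613.0690 W.
|Δ| = 551.6826;  2% of max(1, |F·v|) = 1.2277.

no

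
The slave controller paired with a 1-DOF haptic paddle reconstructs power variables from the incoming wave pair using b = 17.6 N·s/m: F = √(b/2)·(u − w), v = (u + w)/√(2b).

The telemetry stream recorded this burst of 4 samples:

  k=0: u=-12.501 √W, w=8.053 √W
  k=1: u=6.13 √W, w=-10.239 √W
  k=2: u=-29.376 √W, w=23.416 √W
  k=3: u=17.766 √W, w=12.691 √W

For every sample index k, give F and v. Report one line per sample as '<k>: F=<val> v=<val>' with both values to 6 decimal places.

k=0: u−w=-20.554000, u+w=-4.448000; √(b/2)=2.966479, √(2b)=5.932959; F=2.966479×(-20.554)=-60.973017, v=-4.448000/5.932959=-0.749710
k=1: u−w=16.369000, u+w=-4.109000; √(b/2)=2.966479, √(2b)=5.932959; F=2.966479×16.369=48.558301, v=-4.109000/5.932959=-0.692572
k=2: u−w=-52.792000, u+w=-5.960000; √(b/2)=2.966479, √(2b)=5.932959; F=2.966479×(-52.792)=-156.606380, v=-5.960000/5.932959=-1.004558
k=3: u−w=5.075000, u+w=30.457000; √(b/2)=2.966479, √(2b)=5.932959; F=2.966479×5.075=15.054883, v=30.457000/5.932959=5.133526

0: F=-60.973017 v=-0.749710
1: F=48.558301 v=-0.692572
2: F=-156.606380 v=-1.004558
3: F=15.054883 v=5.133526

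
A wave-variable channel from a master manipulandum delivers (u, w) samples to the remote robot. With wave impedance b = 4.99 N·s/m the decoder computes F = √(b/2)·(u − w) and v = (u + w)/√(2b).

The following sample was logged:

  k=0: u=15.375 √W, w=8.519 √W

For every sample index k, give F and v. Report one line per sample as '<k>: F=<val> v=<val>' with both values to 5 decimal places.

k=0: u−w=6.85600, u+w=23.89400; √(b/2)=1.57956, √(2b)=3.15911; F=1.57956×6.856=10.82944, v=23.89400/3.15911=7.56351

0: F=10.82944 v=7.56351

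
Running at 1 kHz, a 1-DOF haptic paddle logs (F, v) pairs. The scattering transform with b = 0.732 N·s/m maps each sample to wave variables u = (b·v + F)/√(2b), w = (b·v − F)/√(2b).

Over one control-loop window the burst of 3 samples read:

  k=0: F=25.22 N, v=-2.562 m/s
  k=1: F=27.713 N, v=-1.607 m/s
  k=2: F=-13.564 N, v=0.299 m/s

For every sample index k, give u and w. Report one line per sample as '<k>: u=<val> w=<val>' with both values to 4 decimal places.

k=0: b·v=0.732×(-2.562)=-1.8754; √(2b)=1.2100; u=(-1.8754+25.22)/1.2100=19.2937, w=(-1.8754−25.22)/1.2100=-22.3936
k=1: b·v=0.732×(-1.607)=-1.1763; √(2b)=1.2100; u=(-1.1763+27.713)/1.2100=21.9319, w=(-1.1763−27.713)/1.2100=-23.8763
k=2: b·v=0.732×0.299=0.2189; √(2b)=1.2100; u=(0.2189+(-13.564))/1.2100=-11.0294, w=(0.2189−(-13.564))/1.2100=11.3912

0: u=19.2937 w=-22.3936
1: u=21.9319 w=-23.8763
2: u=-11.0294 w=11.3912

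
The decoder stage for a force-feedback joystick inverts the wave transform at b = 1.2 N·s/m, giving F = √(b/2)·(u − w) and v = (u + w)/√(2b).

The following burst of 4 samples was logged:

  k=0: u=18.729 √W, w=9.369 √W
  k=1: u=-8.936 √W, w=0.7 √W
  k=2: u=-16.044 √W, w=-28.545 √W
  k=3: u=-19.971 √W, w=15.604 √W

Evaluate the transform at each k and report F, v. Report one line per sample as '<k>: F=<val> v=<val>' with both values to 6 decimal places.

k=0: u−w=9.360000, u+w=28.098000; √(b/2)=0.774597, √(2b)=1.549193; F=0.774597×9.36=7.250225, v=28.098000/1.549193=18.137181
k=1: u−w=-9.636000, u+w=-8.236000; √(b/2)=0.774597, √(2b)=1.549193; F=0.774597×(-9.636)=-7.464014, v=-8.236000/1.549193=-5.316315
k=2: u−w=12.501000, u+w=-44.589000; √(b/2)=0.774597, √(2b)=1.549193; F=0.774597×12.501=9.683233, v=-44.589000/1.549193=-28.782076
k=3: u−w=-35.575000, u+w=-4.367000; √(b/2)=0.774597, √(2b)=1.549193; F=0.774597×(-35.575)=-27.556277, v=-4.367000/1.549193=-2.818886

0: F=7.250225 v=18.137181
1: F=-7.464014 v=-5.316315
2: F=9.683233 v=-28.782076
3: F=-27.556277 v=-2.818886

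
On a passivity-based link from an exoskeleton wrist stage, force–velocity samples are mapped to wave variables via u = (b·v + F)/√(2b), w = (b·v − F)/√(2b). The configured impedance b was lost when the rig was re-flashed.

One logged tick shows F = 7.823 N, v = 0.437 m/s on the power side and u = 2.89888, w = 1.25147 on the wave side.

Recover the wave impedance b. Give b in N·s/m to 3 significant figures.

b = 45.1 N·s/m

u + w = 4.15035;  u + w = √(2b)·v, so √(2b) = 4.15035/0.437 = 9.49737.
b = (√(2b))²/2 = 90.20001/2 = 45.10000.
(Check via u − w = 2F/√(2b): u − w = 1.64741, 2F/√(2b) = 1.64740.)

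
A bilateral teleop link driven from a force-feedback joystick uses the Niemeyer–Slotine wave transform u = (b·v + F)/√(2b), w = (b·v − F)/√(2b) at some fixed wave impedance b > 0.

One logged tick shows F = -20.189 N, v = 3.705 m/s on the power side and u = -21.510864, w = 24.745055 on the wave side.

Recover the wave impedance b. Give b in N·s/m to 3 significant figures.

b = 0.381 N·s/m

u + w = 3.234191;  u + w = √(2b)·v, so √(2b) = 3.234191/3.705 = 0.872926.
b = (√(2b))²/2 = 0.762000/2 = 0.381000.
(Check via u − w = 2F/√(2b): u − w = -46.255919, 2F/√(2b) = -46.255923.)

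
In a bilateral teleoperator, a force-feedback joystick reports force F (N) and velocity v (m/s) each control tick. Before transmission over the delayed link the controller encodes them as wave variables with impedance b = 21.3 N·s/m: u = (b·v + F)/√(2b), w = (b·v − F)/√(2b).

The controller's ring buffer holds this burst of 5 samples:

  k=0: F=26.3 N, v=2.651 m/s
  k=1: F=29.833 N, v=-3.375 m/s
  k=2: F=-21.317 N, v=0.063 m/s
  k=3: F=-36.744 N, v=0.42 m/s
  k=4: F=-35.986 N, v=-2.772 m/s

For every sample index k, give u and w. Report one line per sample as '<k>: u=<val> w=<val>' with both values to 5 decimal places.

k=0: b·v=21.3×2.651=56.46630; √(2b)=6.52687; u=(56.46630+26.3)/6.52687=12.68086, w=(56.46630−26.3)/6.52687=4.62186
k=1: b·v=21.3×(-3.375)=-71.88750; √(2b)=6.52687; u=(-71.88750+29.833)/6.52687=-6.44329, w=(-71.88750−29.833)/6.52687=-15.58489
k=2: b·v=21.3×0.063=1.34190; √(2b)=6.52687; u=(1.34190+(-21.317))/6.52687=-3.06044, w=(1.34190−(-21.317))/6.52687=3.47163
k=3: b·v=21.3×0.42=8.94600; √(2b)=6.52687; u=(8.94600+(-36.744))/6.52687=-4.25901, w=(8.94600−(-36.744))/6.52687=7.00030
k=4: b·v=21.3×(-2.772)=-59.04360; √(2b)=6.52687; u=(-59.04360+(-35.986))/6.52687=-14.55976, w=(-59.04360−(-35.986))/6.52687=-3.53272

0: u=12.68086 w=4.62186
1: u=-6.44329 w=-15.58489
2: u=-3.06044 w=3.47163
3: u=-4.25901 w=7.00030
4: u=-14.55976 w=-3.53272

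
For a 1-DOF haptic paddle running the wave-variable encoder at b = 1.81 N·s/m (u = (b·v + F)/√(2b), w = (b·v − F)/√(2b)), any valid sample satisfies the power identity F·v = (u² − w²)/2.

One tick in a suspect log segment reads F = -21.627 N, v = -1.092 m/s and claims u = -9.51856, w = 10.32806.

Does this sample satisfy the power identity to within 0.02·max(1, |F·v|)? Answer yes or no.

no

F·v = (-21.627)×(-1.092) = 23.61668 W.
(u² − w²)/2 = (90.60298 − 106.66882)/2 = -8.03292 W.
|Δ| = 31.64960;  2% of max(1, |F·v|) = 0.47233.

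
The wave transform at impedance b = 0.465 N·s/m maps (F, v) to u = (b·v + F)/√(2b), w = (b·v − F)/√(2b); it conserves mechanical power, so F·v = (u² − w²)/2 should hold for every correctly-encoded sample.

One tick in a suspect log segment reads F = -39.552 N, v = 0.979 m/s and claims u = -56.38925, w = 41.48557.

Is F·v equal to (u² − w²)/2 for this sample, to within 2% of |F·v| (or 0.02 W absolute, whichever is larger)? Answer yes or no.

no

F·v = (-39.552)×0.979 = -38.721408 W.
(u² − w²)/2 = (3179.747516 − 1721.052518)/2 = 729.347499 W.
|Δ| = 768.068907;  2% of max(1, |F·v|) = 0.774428.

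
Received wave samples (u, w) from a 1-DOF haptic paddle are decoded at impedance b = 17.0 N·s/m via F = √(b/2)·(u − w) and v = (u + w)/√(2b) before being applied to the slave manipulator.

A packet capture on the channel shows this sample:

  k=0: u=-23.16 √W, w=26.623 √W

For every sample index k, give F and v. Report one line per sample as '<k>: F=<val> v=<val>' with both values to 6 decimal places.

k=0: u−w=-49.783000, u+w=3.463000; √(b/2)=2.915476, √(2b)=5.830952; F=2.915476×(-49.783)=-145.141139, v=3.463000/5.830952=0.593900

0: F=-145.141139 v=0.593900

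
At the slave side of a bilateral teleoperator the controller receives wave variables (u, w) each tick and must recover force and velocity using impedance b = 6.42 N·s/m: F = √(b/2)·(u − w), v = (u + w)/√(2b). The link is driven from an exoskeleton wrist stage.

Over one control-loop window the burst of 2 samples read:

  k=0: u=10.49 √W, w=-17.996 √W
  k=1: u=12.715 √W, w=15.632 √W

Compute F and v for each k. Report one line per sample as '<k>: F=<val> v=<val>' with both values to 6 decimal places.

k=0: u−w=28.486000, u+w=-7.506000; √(b/2)=1.791647, √(2b)=3.583295; F=1.791647×28.486=51.036865, v=-7.506000/3.583295=-2.094720
k=1: u−w=-2.917000, u+w=28.347000; √(b/2)=1.791647, √(2b)=3.583295; F=1.791647×(-2.917)=-5.226235, v=28.347000/3.583295=7.910876

0: F=51.036865 v=-2.094720
1: F=-5.226235 v=7.910876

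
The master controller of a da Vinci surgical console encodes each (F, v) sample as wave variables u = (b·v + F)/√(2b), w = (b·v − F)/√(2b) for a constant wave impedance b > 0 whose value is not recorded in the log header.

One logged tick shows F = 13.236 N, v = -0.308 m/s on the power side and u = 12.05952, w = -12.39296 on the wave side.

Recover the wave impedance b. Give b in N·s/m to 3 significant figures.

b = 0.586 N·s/m

u + w = -0.3334;  u + w = √(2b)·v, so √(2b) = -0.3334/(-0.308) = 1.0826.
b = (√(2b))²/2 = 1.1720/2 = 0.5860.
(Check via u − w = 2F/√(2b): u − w = 24.4525, 2F/√(2b) = 24.4523.)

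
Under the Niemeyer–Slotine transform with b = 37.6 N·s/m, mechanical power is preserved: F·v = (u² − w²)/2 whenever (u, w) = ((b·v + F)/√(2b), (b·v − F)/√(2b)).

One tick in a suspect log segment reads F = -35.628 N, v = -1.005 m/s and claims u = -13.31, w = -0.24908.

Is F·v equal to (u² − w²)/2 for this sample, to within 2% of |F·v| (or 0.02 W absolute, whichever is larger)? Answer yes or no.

F·v = (-35.628)×(-1.005) = 35.80614 W.
(u² − w²)/2 = (177.15610 − 0.06204)/2 = 88.54703 W.
|Δ| = 52.74089;  2% of max(1, |F·v|) = 0.71612.

no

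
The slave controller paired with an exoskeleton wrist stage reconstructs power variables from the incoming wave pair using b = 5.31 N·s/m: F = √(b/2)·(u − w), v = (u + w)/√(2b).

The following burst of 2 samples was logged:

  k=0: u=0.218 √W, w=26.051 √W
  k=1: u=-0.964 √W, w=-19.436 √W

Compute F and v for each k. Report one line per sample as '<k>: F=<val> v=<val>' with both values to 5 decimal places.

k=0: u−w=-25.83300, u+w=26.26900; √(b/2)=1.62942, √(2b)=3.25883; F=1.62942×(-25.833)=-42.09273, v=26.26900/3.25883=8.06086
k=1: u−w=18.47200, u+w=-20.40000; √(b/2)=1.62942, √(2b)=3.25883; F=1.62942×18.472=30.09859, v=-20.40000/3.25883=-6.25991

0: F=-42.09273 v=8.06086
1: F=30.09859 v=-6.25991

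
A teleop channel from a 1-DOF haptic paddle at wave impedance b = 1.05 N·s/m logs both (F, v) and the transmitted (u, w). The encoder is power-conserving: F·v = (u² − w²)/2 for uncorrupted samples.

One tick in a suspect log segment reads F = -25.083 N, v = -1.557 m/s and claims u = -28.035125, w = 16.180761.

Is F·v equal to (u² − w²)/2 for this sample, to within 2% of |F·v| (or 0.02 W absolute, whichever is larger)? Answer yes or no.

F·v = (-25.083)×(-1.557) = 39.054231 W.
(u² − w²)/2 = (785.968234 − 261.817027)/2 = 262.075604 W.
|Δ| = 223.021373;  2% of max(1, |F·v|) = 0.781085.

no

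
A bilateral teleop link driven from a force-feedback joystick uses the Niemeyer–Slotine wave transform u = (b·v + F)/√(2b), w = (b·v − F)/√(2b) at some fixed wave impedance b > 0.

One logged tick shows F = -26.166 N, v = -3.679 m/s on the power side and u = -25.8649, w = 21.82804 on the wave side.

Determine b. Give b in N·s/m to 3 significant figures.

b = 0.602 N·s/m

u + w = -4.03686;  u + w = √(2b)·v, so √(2b) = -4.03686/(-3.679) = 1.09727.
b = (√(2b))²/2 = 1.20400/2 = 0.60200.
(Check via u − w = 2F/√(2b): u − w = -47.69294, 2F/√(2b) = -47.69287.)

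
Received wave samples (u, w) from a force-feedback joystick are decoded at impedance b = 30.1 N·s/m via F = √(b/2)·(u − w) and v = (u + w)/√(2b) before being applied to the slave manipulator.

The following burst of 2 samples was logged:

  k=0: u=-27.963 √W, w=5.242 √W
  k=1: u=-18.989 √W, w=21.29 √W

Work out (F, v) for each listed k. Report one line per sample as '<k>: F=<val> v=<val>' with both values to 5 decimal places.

k=0: u−w=-33.20500, u+w=-22.72100; √(b/2)=3.87943, √(2b)=7.75887; F=3.87943×(-33.205)=-128.81657, v=-22.72100/7.75887=-2.92839
k=1: u−w=-40.27900, u+w=2.30100; √(b/2)=3.87943, √(2b)=7.75887; F=3.87943×(-40.279)=-156.25968, v=2.30100/7.75887=0.29656

0: F=-128.81657 v=-2.92839
1: F=-156.25968 v=0.29656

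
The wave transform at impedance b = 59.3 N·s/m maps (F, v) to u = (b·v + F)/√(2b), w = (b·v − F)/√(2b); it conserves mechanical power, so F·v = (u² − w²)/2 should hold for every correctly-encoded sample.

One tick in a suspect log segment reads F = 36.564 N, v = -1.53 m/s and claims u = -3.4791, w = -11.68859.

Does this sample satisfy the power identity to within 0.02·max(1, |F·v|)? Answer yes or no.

F·v = 36.564×(-1.53) = -55.9429 W.
(u² − w²)/2 = (12.1041 − 136.6231)/2 = -62.2595 W.
|Δ| = 6.3166;  2% of max(1, |F·v|) = 1.1189.

no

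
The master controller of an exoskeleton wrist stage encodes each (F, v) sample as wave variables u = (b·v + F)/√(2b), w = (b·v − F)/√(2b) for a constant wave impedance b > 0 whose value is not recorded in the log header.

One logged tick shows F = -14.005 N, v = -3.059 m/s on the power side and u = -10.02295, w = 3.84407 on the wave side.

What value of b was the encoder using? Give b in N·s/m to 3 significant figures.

u + w = -6.17888;  u + w = √(2b)·v, so √(2b) = -6.17888/(-3.059) = 2.01990.
b = (√(2b))²/2 = 4.08000/2 = 2.04000.
(Check via u − w = 2F/√(2b): u − w = -13.86702, 2F/√(2b) = -13.86701.)

b = 2.04 N·s/m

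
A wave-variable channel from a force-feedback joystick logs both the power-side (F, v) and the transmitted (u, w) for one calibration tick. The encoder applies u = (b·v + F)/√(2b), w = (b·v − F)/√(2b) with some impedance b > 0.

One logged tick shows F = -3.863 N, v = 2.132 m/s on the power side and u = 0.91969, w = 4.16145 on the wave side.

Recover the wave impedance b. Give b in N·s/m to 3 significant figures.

b = 2.84 N·s/m

u + w = 5.0811;  u + w = √(2b)·v, so √(2b) = 5.0811/2.132 = 2.3833.
b = (√(2b))²/2 = 5.6800/2 = 2.8400.
(Check via u − w = 2F/√(2b): u − w = -3.2418, 2F/√(2b) = -3.2418.)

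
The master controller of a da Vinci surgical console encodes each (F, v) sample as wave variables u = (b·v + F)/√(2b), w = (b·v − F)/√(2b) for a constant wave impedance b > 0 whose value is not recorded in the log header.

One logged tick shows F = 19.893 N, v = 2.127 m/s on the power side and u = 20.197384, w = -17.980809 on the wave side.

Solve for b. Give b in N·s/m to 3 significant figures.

u + w = 2.216575;  u + w = √(2b)·v, so √(2b) = 2.216575/2.127 = 1.042113.
b = (√(2b))²/2 = 1.086000/2 = 0.543000.
(Check via u − w = 2F/√(2b): u − w = 38.178193, 2F/√(2b) = 38.178190.)

b = 0.543 N·s/m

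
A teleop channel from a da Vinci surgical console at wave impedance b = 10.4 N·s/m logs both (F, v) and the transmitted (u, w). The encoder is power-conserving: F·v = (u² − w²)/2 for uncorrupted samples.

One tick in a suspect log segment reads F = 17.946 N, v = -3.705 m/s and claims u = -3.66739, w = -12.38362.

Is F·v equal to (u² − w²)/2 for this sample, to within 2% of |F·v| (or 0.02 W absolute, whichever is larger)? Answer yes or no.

no

F·v = 17.946×(-3.705) = -66.48993 W.
(u² − w²)/2 = (13.44975 − 153.35404)/2 = -69.95215 W.
|Δ| = 3.46222;  2% of max(1, |F·v|) = 1.32980.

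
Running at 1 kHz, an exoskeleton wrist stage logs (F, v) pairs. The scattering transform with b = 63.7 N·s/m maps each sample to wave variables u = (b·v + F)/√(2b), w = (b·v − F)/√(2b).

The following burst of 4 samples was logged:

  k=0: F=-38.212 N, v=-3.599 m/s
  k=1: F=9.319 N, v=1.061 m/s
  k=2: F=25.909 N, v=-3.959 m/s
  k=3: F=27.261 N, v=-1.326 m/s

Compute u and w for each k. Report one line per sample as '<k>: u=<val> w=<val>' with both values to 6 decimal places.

k=0: b·v=63.7×(-3.599)=-229.256300; √(2b)=11.287161; u=(-229.256300+(-38.212))/11.287161=-23.696685, w=(-229.256300−(-38.212))/11.287161=-16.925806
k=1: b·v=63.7×1.061=67.585700; √(2b)=11.287161; u=(67.585700+9.319)/11.287161=6.813467, w=(67.585700−9.319)/11.287161=5.162210
k=2: b·v=63.7×(-3.959)=-252.188300; √(2b)=11.287161; u=(-252.188300+25.909)/11.287161=-20.047495, w=(-252.188300−25.909)/11.287161=-24.638375
k=3: b·v=63.7×(-1.326)=-84.466200; √(2b)=11.287161; u=(-84.466200+27.261)/11.287161=-5.068166, w=(-84.466200−27.261)/11.287161=-9.898610

0: u=-23.696685 w=-16.925806
1: u=6.813467 w=5.162210
2: u=-20.047495 w=-24.638375
3: u=-5.068166 w=-9.898610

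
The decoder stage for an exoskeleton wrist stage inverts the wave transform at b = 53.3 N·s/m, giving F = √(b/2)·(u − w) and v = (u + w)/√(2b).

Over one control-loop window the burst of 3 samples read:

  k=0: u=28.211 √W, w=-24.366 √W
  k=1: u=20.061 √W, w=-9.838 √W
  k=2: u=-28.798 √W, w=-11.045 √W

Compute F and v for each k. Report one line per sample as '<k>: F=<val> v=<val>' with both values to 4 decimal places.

0: F=271.4216 v=0.3724
1: F=154.3495 v=0.9901
2: F=-91.6474 v=-3.8590

k=0: u−w=52.5770, u+w=3.8450; √(b/2)=5.1624, √(2b)=10.3247; F=5.1624×52.577=271.4216, v=3.8450/10.3247=0.3724
k=1: u−w=29.8990, u+w=10.2230; √(b/2)=5.1624, √(2b)=10.3247; F=5.1624×29.899=154.3495, v=10.2230/10.3247=0.9901
k=2: u−w=-17.7530, u+w=-39.8430; √(b/2)=5.1624, √(2b)=10.3247; F=5.1624×(-17.753)=-91.6474, v=-39.8430/10.3247=-3.8590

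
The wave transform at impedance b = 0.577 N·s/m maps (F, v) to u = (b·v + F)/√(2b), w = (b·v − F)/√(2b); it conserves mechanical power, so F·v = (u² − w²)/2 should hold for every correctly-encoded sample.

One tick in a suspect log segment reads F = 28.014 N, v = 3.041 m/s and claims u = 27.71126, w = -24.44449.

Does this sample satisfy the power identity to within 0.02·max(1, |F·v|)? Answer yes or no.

yes

F·v = 28.014×3.041 = 85.19057 W.
(u² − w²)/2 = (767.91393 − 597.53309)/2 = 85.19042 W.
|Δ| = 0.00015;  2% of max(1, |F·v|) = 1.70381.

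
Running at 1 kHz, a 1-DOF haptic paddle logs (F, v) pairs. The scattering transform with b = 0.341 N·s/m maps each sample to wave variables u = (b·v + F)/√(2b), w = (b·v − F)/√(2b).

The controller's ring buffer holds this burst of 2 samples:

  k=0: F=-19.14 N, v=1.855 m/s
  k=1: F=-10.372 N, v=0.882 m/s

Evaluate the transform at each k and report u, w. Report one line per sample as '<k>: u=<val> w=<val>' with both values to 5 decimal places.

0: u=-22.41064 w=23.94256
1: u=-12.19525 w=12.92363

k=0: b·v=0.341×1.855=0.63256; √(2b)=0.82583; u=(0.63256+(-19.14))/0.82583=-22.41064, w=(0.63256−(-19.14))/0.82583=23.94256
k=1: b·v=0.341×0.882=0.30076; √(2b)=0.82583; u=(0.30076+(-10.372))/0.82583=-12.19525, w=(0.30076−(-10.372))/0.82583=12.92363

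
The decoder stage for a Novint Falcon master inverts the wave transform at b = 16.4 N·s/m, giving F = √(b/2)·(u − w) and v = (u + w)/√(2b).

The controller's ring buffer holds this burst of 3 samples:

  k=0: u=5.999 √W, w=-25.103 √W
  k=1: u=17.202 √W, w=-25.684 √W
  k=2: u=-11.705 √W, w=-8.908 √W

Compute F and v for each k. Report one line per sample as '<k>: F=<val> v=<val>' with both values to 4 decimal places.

0: F=89.0626 v=-3.3357
1: F=122.8068 v=-1.4810
2: F=-8.0094 v=-3.5992

k=0: u−w=31.1020, u+w=-19.1040; √(b/2)=2.8636, √(2b)=5.7271; F=2.8636×31.102=89.0626, v=-19.1040/5.7271=-3.3357
k=1: u−w=42.8860, u+w=-8.4820; √(b/2)=2.8636, √(2b)=5.7271; F=2.8636×42.886=122.8068, v=-8.4820/5.7271=-1.4810
k=2: u−w=-2.7970, u+w=-20.6130; √(b/2)=2.8636, √(2b)=5.7271; F=2.8636×(-2.797)=-8.0094, v=-20.6130/5.7271=-3.5992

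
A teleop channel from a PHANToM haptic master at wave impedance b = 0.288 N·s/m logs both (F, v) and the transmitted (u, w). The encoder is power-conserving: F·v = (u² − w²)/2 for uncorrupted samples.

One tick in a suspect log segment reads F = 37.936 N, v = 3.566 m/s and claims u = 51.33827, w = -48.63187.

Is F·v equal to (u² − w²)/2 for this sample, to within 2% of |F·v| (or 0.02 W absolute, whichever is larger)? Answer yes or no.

F·v = 37.936×3.566 = 135.27978 W.
(u² − w²)/2 = (2635.61797 − 2365.05878)/2 = 135.27959 W.
|Δ| = 0.00018;  2% of max(1, |F·v|) = 2.70560.

yes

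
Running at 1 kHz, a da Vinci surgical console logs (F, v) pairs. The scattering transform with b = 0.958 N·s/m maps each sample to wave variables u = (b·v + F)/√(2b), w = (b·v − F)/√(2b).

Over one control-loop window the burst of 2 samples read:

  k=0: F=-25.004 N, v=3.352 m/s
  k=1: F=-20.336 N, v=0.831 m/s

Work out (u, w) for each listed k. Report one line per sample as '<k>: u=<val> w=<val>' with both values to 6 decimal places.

k=0: b·v=0.958×3.352=3.211216; √(2b)=1.384197; u=(3.211216+(-25.004))/1.384197=-15.743996, w=(3.211216−(-25.004))/1.384197=20.383822
k=1: b·v=0.958×0.831=0.796098; √(2b)=1.384197; u=(0.796098+(-20.336))/1.384197=-14.116422, w=(0.796098−(-20.336))/1.384197=15.266689

0: u=-15.743996 w=20.383822
1: u=-14.116422 w=15.266689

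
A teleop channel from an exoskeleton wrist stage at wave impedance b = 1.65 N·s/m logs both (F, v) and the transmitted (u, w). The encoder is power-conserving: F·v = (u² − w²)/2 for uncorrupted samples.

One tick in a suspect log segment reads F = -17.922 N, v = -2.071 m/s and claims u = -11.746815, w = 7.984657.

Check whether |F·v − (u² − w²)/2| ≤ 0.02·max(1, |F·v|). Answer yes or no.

F·v = (-17.922)×(-2.071) = 37.116462 W.
(u² − w²)/2 = (137.987663 − 63.754747)/2 = 37.116458 W.
|Δ| = 0.000004;  2% of max(1, |F·v|) = 0.742329.

yes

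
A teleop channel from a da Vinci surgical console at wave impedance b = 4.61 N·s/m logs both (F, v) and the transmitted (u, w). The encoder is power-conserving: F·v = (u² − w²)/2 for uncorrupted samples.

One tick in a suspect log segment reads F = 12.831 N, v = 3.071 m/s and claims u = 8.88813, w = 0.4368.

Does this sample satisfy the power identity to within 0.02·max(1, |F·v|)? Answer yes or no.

F·v = 12.831×3.071 = 39.4040 W.
(u² − w²)/2 = (78.9989 − 0.1908)/2 = 39.4040 W.
|Δ| = 0.0000;  2% of max(1, |F·v|) = 0.7881.

yes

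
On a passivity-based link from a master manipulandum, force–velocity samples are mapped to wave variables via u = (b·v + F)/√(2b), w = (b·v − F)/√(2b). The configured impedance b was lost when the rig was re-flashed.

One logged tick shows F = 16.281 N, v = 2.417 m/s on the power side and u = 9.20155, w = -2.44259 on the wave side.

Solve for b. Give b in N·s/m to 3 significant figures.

b = 3.91 N·s/m

u + w = 6.75896;  u + w = √(2b)·v, so √(2b) = 6.75896/2.417 = 2.79643.
b = (√(2b))²/2 = 7.81999/2 = 3.91000.
(Check via u − w = 2F/√(2b): u − w = 11.64414, 2F/√(2b) = 11.64415.)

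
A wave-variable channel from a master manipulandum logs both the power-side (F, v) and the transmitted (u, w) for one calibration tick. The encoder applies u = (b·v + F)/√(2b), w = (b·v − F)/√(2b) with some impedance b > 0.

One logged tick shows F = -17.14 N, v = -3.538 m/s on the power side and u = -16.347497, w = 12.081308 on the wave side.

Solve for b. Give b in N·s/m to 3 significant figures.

b = 0.727 N·s/m

u + w = -4.266189;  u + w = √(2b)·v, so √(2b) = -4.266189/(-3.538) = 1.205819.
b = (√(2b))²/2 = 1.454000/2 = 0.727000.
(Check via u − w = 2F/√(2b): u − w = -28.428805, 2F/√(2b) = -28.428801.)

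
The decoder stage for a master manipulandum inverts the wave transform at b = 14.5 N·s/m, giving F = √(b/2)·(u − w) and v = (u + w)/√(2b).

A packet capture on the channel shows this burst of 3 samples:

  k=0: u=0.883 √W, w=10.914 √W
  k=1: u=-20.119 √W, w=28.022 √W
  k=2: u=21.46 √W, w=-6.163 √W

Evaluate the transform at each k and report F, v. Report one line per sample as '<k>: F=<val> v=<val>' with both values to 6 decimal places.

0: F=-27.009294 v=2.190648
1: F=-129.623609 v=1.467550
2: F=74.377204 v=2.840582

k=0: u−w=-10.031000, u+w=11.797000; √(b/2)=2.692582, √(2b)=5.385165; F=2.692582×(-10.031)=-27.009294, v=11.797000/5.385165=2.190648
k=1: u−w=-48.141000, u+w=7.903000; √(b/2)=2.692582, √(2b)=5.385165; F=2.692582×(-48.141)=-129.623609, v=7.903000/5.385165=1.467550
k=2: u−w=27.623000, u+w=15.297000; √(b/2)=2.692582, √(2b)=5.385165; F=2.692582×27.623=74.377204, v=15.297000/5.385165=2.840582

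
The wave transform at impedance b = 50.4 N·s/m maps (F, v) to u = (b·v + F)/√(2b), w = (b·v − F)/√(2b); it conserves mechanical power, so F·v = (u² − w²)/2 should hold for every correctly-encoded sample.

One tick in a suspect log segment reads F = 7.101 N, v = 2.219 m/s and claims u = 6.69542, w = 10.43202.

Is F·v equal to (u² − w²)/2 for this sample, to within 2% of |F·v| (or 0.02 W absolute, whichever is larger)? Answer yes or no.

no

F·v = 7.101×2.219 = 15.7571 W.
(u² − w²)/2 = (44.8286 − 108.8270)/2 = -31.9992 W.
|Δ| = 47.7563;  2% of max(1, |F·v|) = 0.3151.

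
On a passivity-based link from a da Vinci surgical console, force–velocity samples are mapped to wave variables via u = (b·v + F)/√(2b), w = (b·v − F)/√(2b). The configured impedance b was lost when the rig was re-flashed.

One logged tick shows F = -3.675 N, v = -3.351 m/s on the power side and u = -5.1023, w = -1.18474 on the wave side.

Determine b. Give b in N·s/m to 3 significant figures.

u + w = -6.2870;  u + w = √(2b)·v, so √(2b) = -6.2870/(-3.351) = 1.8762.
b = (√(2b))²/2 = 3.5200/2 = 1.7600.
(Check via u − w = 2F/√(2b): u − w = -3.9176, 2F/√(2b) = -3.9176.)

b = 1.76 N·s/m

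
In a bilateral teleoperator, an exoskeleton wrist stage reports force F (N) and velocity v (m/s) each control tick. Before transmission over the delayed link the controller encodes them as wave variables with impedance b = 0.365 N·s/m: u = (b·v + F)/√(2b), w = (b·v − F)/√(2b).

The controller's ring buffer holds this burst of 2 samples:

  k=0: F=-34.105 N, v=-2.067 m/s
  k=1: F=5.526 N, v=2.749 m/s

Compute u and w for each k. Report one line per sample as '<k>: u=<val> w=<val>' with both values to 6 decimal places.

k=0: b·v=0.365×(-2.067)=-0.754455; √(2b)=0.854400; u=(-0.754455+(-34.105))/0.854400=-40.799906, w=(-0.754455−(-34.105))/0.854400=39.033860
k=1: b·v=0.365×2.749=1.003385; √(2b)=0.854400; u=(1.003385+5.526)/0.854400=7.642067, w=(1.003385−5.526)/0.854400=-5.293320

0: u=-40.799906 w=39.033860
1: u=7.642067 w=-5.293320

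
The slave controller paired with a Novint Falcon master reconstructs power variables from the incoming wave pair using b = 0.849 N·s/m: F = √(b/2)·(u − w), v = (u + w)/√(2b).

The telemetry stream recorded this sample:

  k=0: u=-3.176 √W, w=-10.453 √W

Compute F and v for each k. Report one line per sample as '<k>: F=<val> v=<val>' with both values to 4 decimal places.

0: F=4.7412 v=-10.4591

k=0: u−w=7.2770, u+w=-13.6290; √(b/2)=0.6515, √(2b)=1.3031; F=0.6515×7.277=4.7412, v=-13.6290/1.3031=-10.4591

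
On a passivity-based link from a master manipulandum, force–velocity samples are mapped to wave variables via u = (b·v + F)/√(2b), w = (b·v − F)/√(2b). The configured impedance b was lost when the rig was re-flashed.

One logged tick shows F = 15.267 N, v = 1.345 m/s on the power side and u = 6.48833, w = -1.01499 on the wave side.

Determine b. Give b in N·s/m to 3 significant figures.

b = 8.28 N·s/m

u + w = 5.4733;  u + w = √(2b)·v, so √(2b) = 5.4733/1.345 = 4.0694.
b = (√(2b))²/2 = 16.5600/2 = 8.2800.
(Check via u − w = 2F/√(2b): u − w = 7.5033, 2F/√(2b) = 7.5033.)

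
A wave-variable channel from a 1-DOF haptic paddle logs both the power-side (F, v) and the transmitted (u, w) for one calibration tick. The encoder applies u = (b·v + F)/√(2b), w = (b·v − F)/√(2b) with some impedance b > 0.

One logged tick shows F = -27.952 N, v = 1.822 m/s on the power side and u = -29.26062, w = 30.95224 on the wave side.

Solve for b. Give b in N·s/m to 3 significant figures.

u + w = 1.6916;  u + w = √(2b)·v, so √(2b) = 1.6916/1.822 = 0.9284.
b = (√(2b))²/2 = 0.8620/2 = 0.4310.
(Check via u − w = 2F/√(2b): u − w = -60.2129, 2F/√(2b) = -60.2127.)

b = 0.431 N·s/m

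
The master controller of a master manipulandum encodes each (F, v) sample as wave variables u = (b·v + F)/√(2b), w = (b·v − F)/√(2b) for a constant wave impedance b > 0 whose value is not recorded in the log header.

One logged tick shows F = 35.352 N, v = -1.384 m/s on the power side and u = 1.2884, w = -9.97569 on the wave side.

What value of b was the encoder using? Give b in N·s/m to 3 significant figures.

b = 19.7 N·s/m

u + w = -8.68729;  u + w = √(2b)·v, so √(2b) = -8.68729/(-1.384) = 6.27694.
b = (√(2b))²/2 = 39.40002/2 = 19.70001.
(Check via u − w = 2F/√(2b): u − w = 11.26409, 2F/√(2b) = 11.26408.)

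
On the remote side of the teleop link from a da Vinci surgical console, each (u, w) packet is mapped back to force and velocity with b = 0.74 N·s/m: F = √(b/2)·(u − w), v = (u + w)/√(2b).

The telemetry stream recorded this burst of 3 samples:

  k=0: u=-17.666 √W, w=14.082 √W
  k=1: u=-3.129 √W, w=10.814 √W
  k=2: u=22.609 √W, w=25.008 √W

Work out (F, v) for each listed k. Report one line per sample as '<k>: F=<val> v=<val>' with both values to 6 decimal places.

0: F=-19.311554 v=-2.946030
1: F=-8.481196 v=6.317031
2: F=-1.459255 v=39.140933

k=0: u−w=-31.748000, u+w=-3.584000; √(b/2)=0.608276, √(2b)=1.216553; F=0.608276×(-31.748)=-19.311554, v=-3.584000/1.216553=-2.946030
k=1: u−w=-13.943000, u+w=7.685000; √(b/2)=0.608276, √(2b)=1.216553; F=0.608276×(-13.943)=-8.481196, v=7.685000/1.216553=6.317031
k=2: u−w=-2.399000, u+w=47.617000; √(b/2)=0.608276, √(2b)=1.216553; F=0.608276×(-2.399)=-1.459255, v=47.617000/1.216553=39.140933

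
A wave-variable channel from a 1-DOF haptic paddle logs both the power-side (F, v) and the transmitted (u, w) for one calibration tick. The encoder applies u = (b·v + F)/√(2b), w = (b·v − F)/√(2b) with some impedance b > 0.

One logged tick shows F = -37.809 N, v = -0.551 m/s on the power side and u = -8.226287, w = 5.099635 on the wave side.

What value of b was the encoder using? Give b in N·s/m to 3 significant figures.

u + w = -3.126652;  u + w = √(2b)·v, so √(2b) = -3.126652/(-0.551) = 5.674505.
b = (√(2b))²/2 = 32.200002/2 = 16.100001.
(Check via u − w = 2F/√(2b): u − w = -13.325922, 2F/√(2b) = -13.325921.)

b = 16.1 N·s/m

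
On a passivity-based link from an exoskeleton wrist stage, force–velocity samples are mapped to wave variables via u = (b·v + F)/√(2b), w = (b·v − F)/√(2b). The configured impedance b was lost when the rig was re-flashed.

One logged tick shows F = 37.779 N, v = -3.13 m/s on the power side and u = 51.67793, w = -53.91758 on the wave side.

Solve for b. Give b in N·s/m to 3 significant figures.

u + w = -2.2396;  u + w = √(2b)·v, so √(2b) = -2.2396/(-3.13) = 0.7155.
b = (√(2b))²/2 = 0.5120/2 = 0.2560.
(Check via u − w = 2F/√(2b): u − w = 105.5955, 2F/√(2b) = 105.5953.)

b = 0.256 N·s/m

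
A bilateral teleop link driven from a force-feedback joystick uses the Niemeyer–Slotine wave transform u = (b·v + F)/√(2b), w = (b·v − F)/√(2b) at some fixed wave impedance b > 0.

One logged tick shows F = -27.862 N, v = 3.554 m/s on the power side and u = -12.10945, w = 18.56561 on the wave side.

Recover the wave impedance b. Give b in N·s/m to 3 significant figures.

b = 1.65 N·s/m

u + w = 6.45616;  u + w = √(2b)·v, so √(2b) = 6.45616/3.554 = 1.81659.
b = (√(2b))²/2 = 3.30000/2 = 1.65000.
(Check via u − w = 2F/√(2b): u − w = -30.67506, 2F/√(2b) = -30.67506.)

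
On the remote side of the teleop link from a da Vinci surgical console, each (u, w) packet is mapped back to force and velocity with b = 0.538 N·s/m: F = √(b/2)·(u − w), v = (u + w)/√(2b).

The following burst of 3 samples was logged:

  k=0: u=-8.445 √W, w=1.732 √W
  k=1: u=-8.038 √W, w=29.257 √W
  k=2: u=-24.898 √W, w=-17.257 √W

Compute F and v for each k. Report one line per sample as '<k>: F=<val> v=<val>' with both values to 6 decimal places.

k=0: u−w=-10.177000, u+w=-6.713000; √(b/2)=0.518652, √(2b)=1.037304; F=0.518652×(-10.177)=-5.278322, v=-6.713000/1.037304=-6.471583
k=1: u−w=-37.295000, u+w=21.219000; √(b/2)=0.518652, √(2b)=1.037304; F=0.518652×(-37.295)=-19.343130, v=21.219000/1.037304=20.455909
k=2: u−w=-7.641000, u+w=-42.155000; √(b/2)=0.518652, √(2b)=1.037304; F=0.518652×(-7.641)=-3.963021, v=-42.155000/1.037304=-40.638995

0: F=-5.278322 v=-6.471583
1: F=-19.343130 v=20.455909
2: F=-3.963021 v=-40.638995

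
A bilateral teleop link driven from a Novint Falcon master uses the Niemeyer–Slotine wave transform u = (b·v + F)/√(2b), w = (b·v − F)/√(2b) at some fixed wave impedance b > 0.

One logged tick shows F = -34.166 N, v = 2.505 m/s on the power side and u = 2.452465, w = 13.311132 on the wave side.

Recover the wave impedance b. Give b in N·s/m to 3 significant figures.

u + w = 15.763597;  u + w = √(2b)·v, so √(2b) = 15.763597/2.505 = 6.292853.
b = (√(2b))²/2 = 39.600000/2 = 19.800000.
(Check via u − w = 2F/√(2b): u − w = -10.858667, 2F/√(2b) = -10.858668.)

b = 19.8 N·s/m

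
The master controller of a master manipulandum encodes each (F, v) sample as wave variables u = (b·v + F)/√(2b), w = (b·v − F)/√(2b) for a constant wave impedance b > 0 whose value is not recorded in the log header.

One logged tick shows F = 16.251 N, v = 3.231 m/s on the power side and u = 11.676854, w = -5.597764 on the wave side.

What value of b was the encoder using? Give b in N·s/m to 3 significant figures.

b = 1.77 N·s/m

u + w = 6.079090;  u + w = √(2b)·v, so √(2b) = 6.079090/3.231 = 1.881489.
b = (√(2b))²/2 = 3.540000/2 = 1.770000.
(Check via u − w = 2F/√(2b): u − w = 17.274618, 2F/√(2b) = 17.274619.)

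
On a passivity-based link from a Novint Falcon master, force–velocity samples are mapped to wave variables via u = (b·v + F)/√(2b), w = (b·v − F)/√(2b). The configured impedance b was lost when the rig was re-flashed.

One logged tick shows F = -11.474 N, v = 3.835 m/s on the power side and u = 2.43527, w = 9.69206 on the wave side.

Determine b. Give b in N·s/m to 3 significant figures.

u + w = 12.1273;  u + w = √(2b)·v, so √(2b) = 12.1273/3.835 = 3.1623.
b = (√(2b))²/2 = 10.0000/2 = 5.0000.
(Check via u − w = 2F/√(2b): u − w = -7.2568, 2F/√(2b) = -7.2568.)

b = 5 N·s/m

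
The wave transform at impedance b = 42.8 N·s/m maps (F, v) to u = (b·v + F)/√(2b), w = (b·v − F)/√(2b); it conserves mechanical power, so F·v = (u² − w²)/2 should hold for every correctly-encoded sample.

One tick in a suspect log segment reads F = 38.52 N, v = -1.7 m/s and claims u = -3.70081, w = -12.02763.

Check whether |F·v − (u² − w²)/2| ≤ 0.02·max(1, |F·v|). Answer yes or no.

yes

F·v = 38.52×(-1.7) = -65.48400 W.
(u² − w²)/2 = (13.69599 − 144.66388)/2 = -65.48394 W.
|Δ| = 0.00006;  2% of max(1, |F·v|) = 1.30968.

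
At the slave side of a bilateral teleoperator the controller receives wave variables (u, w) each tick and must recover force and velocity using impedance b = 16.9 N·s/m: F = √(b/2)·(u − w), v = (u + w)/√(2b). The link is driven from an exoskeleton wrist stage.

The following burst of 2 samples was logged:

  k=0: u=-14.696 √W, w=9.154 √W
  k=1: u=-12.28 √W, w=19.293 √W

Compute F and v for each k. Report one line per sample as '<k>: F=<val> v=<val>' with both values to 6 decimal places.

0: F=-69.329288 v=-0.953253
1: F=-91.779187 v=1.206273

k=0: u−w=-23.850000, u+w=-5.542000; √(b/2)=2.906888, √(2b)=5.813777; F=2.906888×(-23.85)=-69.329288, v=-5.542000/5.813777=-0.953253
k=1: u−w=-31.573000, u+w=7.013000; √(b/2)=2.906888, √(2b)=5.813777; F=2.906888×(-31.573)=-91.779187, v=7.013000/5.813777=1.206273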